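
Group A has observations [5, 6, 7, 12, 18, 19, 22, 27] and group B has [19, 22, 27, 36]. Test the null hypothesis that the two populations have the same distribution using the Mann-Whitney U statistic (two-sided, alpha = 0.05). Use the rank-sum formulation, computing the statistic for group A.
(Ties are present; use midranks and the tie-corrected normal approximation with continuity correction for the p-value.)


Step 1: Combine and sort all 12 observations; assign midranks.
sorted (value, group): (5,X), (6,X), (7,X), (12,X), (18,X), (19,X), (19,Y), (22,X), (22,Y), (27,X), (27,Y), (36,Y)
ranks: 5->1, 6->2, 7->3, 12->4, 18->5, 19->6.5, 19->6.5, 22->8.5, 22->8.5, 27->10.5, 27->10.5, 36->12
Step 2: Rank sum for X: R1 = 1 + 2 + 3 + 4 + 5 + 6.5 + 8.5 + 10.5 = 40.5.
Step 3: U_X = R1 - n1(n1+1)/2 = 40.5 - 8*9/2 = 40.5 - 36 = 4.5.
       U_Y = n1*n2 - U_X = 32 - 4.5 = 27.5.
Step 4: Ties are present, so use the tie-corrected normal approximation (with continuity correction) for the p-value.
Step 5: p-value = 0.060363; compare to alpha = 0.05. fail to reject H0.

U_X = 4.5, p = 0.060363, fail to reject H0 at alpha = 0.05.


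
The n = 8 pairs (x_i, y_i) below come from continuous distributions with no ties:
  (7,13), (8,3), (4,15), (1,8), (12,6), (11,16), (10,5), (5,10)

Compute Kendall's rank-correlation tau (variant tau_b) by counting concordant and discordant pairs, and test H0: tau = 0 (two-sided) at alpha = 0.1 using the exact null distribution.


Step 1: Enumerate the 28 unordered pairs (i,j) with i<j and classify each by sign(x_j-x_i) * sign(y_j-y_i).
  (1,2):dx=+1,dy=-10->D; (1,3):dx=-3,dy=+2->D; (1,4):dx=-6,dy=-5->C; (1,5):dx=+5,dy=-7->D
  (1,6):dx=+4,dy=+3->C; (1,7):dx=+3,dy=-8->D; (1,8):dx=-2,dy=-3->C; (2,3):dx=-4,dy=+12->D
  (2,4):dx=-7,dy=+5->D; (2,5):dx=+4,dy=+3->C; (2,6):dx=+3,dy=+13->C; (2,7):dx=+2,dy=+2->C
  (2,8):dx=-3,dy=+7->D; (3,4):dx=-3,dy=-7->C; (3,5):dx=+8,dy=-9->D; (3,6):dx=+7,dy=+1->C
  (3,7):dx=+6,dy=-10->D; (3,8):dx=+1,dy=-5->D; (4,5):dx=+11,dy=-2->D; (4,6):dx=+10,dy=+8->C
  (4,7):dx=+9,dy=-3->D; (4,8):dx=+4,dy=+2->C; (5,6):dx=-1,dy=+10->D; (5,7):dx=-2,dy=-1->C
  (5,8):dx=-7,dy=+4->D; (6,7):dx=-1,dy=-11->C; (6,8):dx=-6,dy=-6->C; (7,8):dx=-5,dy=+5->D
Step 2: C = 13, D = 15, total pairs = 28.
Step 3: tau = (C - D)/(n(n-1)/2) = (13 - 15)/28 = -0.071429.
Step 4: Exact two-sided p-value (enumerate n! = 40320 permutations of y under H0): p = 0.904861.
Step 5: alpha = 0.1. fail to reject H0.

tau_b = -0.0714 (C=13, D=15), p = 0.904861, fail to reject H0.


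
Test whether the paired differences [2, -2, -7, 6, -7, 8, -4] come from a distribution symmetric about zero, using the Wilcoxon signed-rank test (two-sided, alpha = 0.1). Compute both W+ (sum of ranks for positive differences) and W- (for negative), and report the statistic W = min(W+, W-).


Step 1: Drop any zero differences (none here) and take |d_i|.
|d| = [2, 2, 7, 6, 7, 8, 4]
Step 2: Midrank |d_i| (ties get averaged ranks).
ranks: |2|->1.5, |2|->1.5, |7|->5.5, |6|->4, |7|->5.5, |8|->7, |4|->3
Step 3: Attach original signs; sum ranks with positive sign and with negative sign.
W+ = 1.5 + 4 + 7 = 12.5
W- = 1.5 + 5.5 + 5.5 + 3 = 15.5
(Check: W+ + W- = 28 should equal n(n+1)/2 = 28.)
Step 4: Test statistic W = min(W+, W-) = 12.5.
Step 5: Ties in |d|, so use the tie-corrected normal approximation.
        E[W] = n(n+1)/4 = 7*8/4 = 14.
        Tie groups: |d|=2 (t=2), |d|=7 (t=2); sum(t^3 - t) = 12.
        Var[W] = n(n+1)(2n+1)/24 - sum(t^3-t)/48 = 840/24 - 12/48 = 34.75.
        z = (W - E[W]) / sqrt(Var[W]) = (12.5 - 14) / 5.8949 = -0.2545.
        Two-sided p = 2*Phi(z) = 0.799143.
Step 6: alpha = 0.1. fail to reject H0.

W+ = 12.5, W- = 15.5, W = min = 12.5, p = 0.799143, fail to reject H0.


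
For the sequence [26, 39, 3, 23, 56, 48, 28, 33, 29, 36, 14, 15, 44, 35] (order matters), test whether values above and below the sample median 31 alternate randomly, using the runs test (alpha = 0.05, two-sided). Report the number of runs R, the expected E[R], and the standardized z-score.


Step 1: Compute median = 31; label A = above, B = below.
Labels in order: BABBAABABABBAA  (n_A = 7, n_B = 7)
Step 2: Count runs R = 10.
Step 3: Under H0 (random ordering), E[R] = 2*n_A*n_B/(n_A+n_B) + 1 = 2*7*7/14 + 1 = 8.0000.
        Var[R] = 2*n_A*n_B*(2*n_A*n_B - n_A - n_B) / ((n_A+n_B)^2 * (n_A+n_B-1)) = 8232/2548 = 3.2308.
        SD[R] = 1.7974.
Step 4: Continuity-corrected z = (R - 0.5 - E[R]) / SD[R] = (10 - 0.5 - 8.0000) / 1.7974 = 0.8345.
Step 5: Two-sided p-value via normal approximation = 2*(1 - Phi(|z|)) = 0.403986.
Step 6: alpha = 0.05. fail to reject H0.

R = 10, z = 0.8345, p = 0.403986, fail to reject H0.


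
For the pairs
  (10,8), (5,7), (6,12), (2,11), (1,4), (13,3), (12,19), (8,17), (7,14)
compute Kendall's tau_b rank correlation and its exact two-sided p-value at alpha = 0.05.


Step 1: Enumerate the 36 unordered pairs (i,j) with i<j and classify each by sign(x_j-x_i) * sign(y_j-y_i).
  (1,2):dx=-5,dy=-1->C; (1,3):dx=-4,dy=+4->D; (1,4):dx=-8,dy=+3->D; (1,5):dx=-9,dy=-4->C
  (1,6):dx=+3,dy=-5->D; (1,7):dx=+2,dy=+11->C; (1,8):dx=-2,dy=+9->D; (1,9):dx=-3,dy=+6->D
  (2,3):dx=+1,dy=+5->C; (2,4):dx=-3,dy=+4->D; (2,5):dx=-4,dy=-3->C; (2,6):dx=+8,dy=-4->D
  (2,7):dx=+7,dy=+12->C; (2,8):dx=+3,dy=+10->C; (2,9):dx=+2,dy=+7->C; (3,4):dx=-4,dy=-1->C
  (3,5):dx=-5,dy=-8->C; (3,6):dx=+7,dy=-9->D; (3,7):dx=+6,dy=+7->C; (3,8):dx=+2,dy=+5->C
  (3,9):dx=+1,dy=+2->C; (4,5):dx=-1,dy=-7->C; (4,6):dx=+11,dy=-8->D; (4,7):dx=+10,dy=+8->C
  (4,8):dx=+6,dy=+6->C; (4,9):dx=+5,dy=+3->C; (5,6):dx=+12,dy=-1->D; (5,7):dx=+11,dy=+15->C
  (5,8):dx=+7,dy=+13->C; (5,9):dx=+6,dy=+10->C; (6,7):dx=-1,dy=+16->D; (6,8):dx=-5,dy=+14->D
  (6,9):dx=-6,dy=+11->D; (7,8):dx=-4,dy=-2->C; (7,9):dx=-5,dy=-5->C; (8,9):dx=-1,dy=-3->C
Step 2: C = 23, D = 13, total pairs = 36.
Step 3: tau = (C - D)/(n(n-1)/2) = (23 - 13)/36 = 0.277778.
Step 4: Exact two-sided p-value (enumerate n! = 362880 permutations of y under H0): p = 0.358488.
Step 5: alpha = 0.05. fail to reject H0.

tau_b = 0.2778 (C=23, D=13), p = 0.358488, fail to reject H0.


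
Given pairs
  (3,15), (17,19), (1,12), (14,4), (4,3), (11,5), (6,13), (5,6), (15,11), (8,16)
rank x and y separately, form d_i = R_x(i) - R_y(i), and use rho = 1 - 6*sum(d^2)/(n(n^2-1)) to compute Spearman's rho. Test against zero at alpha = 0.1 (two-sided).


Step 1: Rank x and y separately (midranks; no ties here).
rank(x): 3->2, 17->10, 1->1, 14->8, 4->3, 11->7, 6->5, 5->4, 15->9, 8->6
rank(y): 15->8, 19->10, 12->6, 4->2, 3->1, 5->3, 13->7, 6->4, 11->5, 16->9
Step 2: d_i = R_x(i) - R_y(i); compute d_i^2.
  (2-8)^2=36, (10-10)^2=0, (1-6)^2=25, (8-2)^2=36, (3-1)^2=4, (7-3)^2=16, (5-7)^2=4, (4-4)^2=0, (9-5)^2=16, (6-9)^2=9
sum(d^2) = 146.
Step 3: rho = 1 - 6*146 / (10*(10^2 - 1)) = 1 - 876/990 = 0.115152.
Step 4: Under H0, t = rho * sqrt((n-2)/(1-rho^2)) = 0.3279 ~ t(8).
Step 5: Two-sided p-value from the t-distribution with 8 df = 0.751420.
Step 6: alpha = 0.1. fail to reject H0.

rho = 0.1152, p = 0.751420, fail to reject H0 at alpha = 0.1.


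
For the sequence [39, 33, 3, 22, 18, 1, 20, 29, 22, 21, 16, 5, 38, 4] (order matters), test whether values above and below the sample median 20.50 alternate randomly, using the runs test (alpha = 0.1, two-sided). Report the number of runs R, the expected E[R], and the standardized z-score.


Step 1: Compute median = 20.50; label A = above, B = below.
Labels in order: AABABBBAAABBAB  (n_A = 7, n_B = 7)
Step 2: Count runs R = 8.
Step 3: Under H0 (random ordering), E[R] = 2*n_A*n_B/(n_A+n_B) + 1 = 2*7*7/14 + 1 = 8.0000.
        Var[R] = 2*n_A*n_B*(2*n_A*n_B - n_A - n_B) / ((n_A+n_B)^2 * (n_A+n_B-1)) = 8232/2548 = 3.2308.
        SD[R] = 1.7974.
Step 4: R = E[R], so z = 0 with no continuity correction.
Step 5: Two-sided p-value via normal approximation = 2*(1 - Phi(|z|)) = 1.000000.
Step 6: alpha = 0.1. fail to reject H0.

R = 8, z = 0.0000, p = 1.000000, fail to reject H0.


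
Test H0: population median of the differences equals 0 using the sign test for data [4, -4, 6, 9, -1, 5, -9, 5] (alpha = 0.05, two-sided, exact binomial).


Step 1: Discard zero differences. Original n = 8; n_eff = number of nonzero differences = 8.
Nonzero differences (with sign): +4, -4, +6, +9, -1, +5, -9, +5
Step 2: Count signs: positive = 5, negative = 3.
Step 3: Under H0: P(positive) = 0.5, so the number of positives S ~ Bin(8, 0.5).
Step 4: Two-sided exact p-value = sum of Bin(8,0.5) probabilities at or below the observed probability = 0.726562.
Step 5: alpha = 0.05. fail to reject H0.

n_eff = 8, pos = 5, neg = 3, p = 0.726562, fail to reject H0.


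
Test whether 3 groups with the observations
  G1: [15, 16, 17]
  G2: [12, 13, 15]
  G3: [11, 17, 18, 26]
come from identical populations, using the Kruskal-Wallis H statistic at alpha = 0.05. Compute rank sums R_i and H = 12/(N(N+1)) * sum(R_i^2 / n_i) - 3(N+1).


Step 1: Combine all N = 10 observations and assign midranks.
sorted (value, group, rank): (11,G3,1), (12,G2,2), (13,G2,3), (15,G1,4.5), (15,G2,4.5), (16,G1,6), (17,G1,7.5), (17,G3,7.5), (18,G3,9), (26,G3,10)
Step 2: Sum ranks within each group.
R_1 = 18 (n_1 = 3)
R_2 = 9.5 (n_2 = 3)
R_3 = 27.5 (n_3 = 4)
Step 3: H = 12/(N(N+1)) * sum(R_i^2/n_i) - 3(N+1)
     = 12/(10*11) * (18^2/3 + 9.5^2/3 + 27.5^2/4) - 3*11
     = 0.109091 * 327.146 - 33
     = 2.688636.
Step 4: Ties present; correction factor C = 1 - 12/(10^3 - 10) = 0.987879. Corrected H = 2.688636 / 0.987879 = 2.721626.
Step 5: Under H0, H ~ chi^2(2); p-value = 0.256452.
Step 6: alpha = 0.05. fail to reject H0.

H = 2.7216, df = 2, p = 0.256452, fail to reject H0.


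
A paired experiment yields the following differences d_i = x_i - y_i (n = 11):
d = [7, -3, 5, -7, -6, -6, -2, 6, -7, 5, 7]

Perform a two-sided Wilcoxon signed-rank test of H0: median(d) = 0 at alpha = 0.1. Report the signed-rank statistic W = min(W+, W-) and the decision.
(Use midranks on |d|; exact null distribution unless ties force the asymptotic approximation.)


Step 1: Drop any zero differences (none here) and take |d_i|.
|d| = [7, 3, 5, 7, 6, 6, 2, 6, 7, 5, 7]
Step 2: Midrank |d_i| (ties get averaged ranks).
ranks: |7|->9.5, |3|->2, |5|->3.5, |7|->9.5, |6|->6, |6|->6, |2|->1, |6|->6, |7|->9.5, |5|->3.5, |7|->9.5
Step 3: Attach original signs; sum ranks with positive sign and with negative sign.
W+ = 9.5 + 3.5 + 6 + 3.5 + 9.5 = 32
W- = 2 + 9.5 + 6 + 6 + 1 + 9.5 = 34
(Check: W+ + W- = 66 should equal n(n+1)/2 = 66.)
Step 4: Test statistic W = min(W+, W-) = 32.
Step 5: Ties in |d|, so use the tie-corrected normal approximation.
        E[W] = n(n+1)/4 = 11*12/4 = 33.
        Tie groups: |d|=5 (t=2), |d|=6 (t=3), |d|=7 (t=4); sum(t^3 - t) = 90.
        Var[W] = n(n+1)(2n+1)/24 - sum(t^3-t)/48 = 3036/24 - 90/48 = 124.625.
        z = (W - E[W]) / sqrt(Var[W]) = (32 - 33) / 11.1636 = -0.0896.
        Two-sided p = 2*Phi(z) = 0.928623.
Step 6: alpha = 0.1. fail to reject H0.

W+ = 32, W- = 34, W = min = 32, p = 0.928623, fail to reject H0.


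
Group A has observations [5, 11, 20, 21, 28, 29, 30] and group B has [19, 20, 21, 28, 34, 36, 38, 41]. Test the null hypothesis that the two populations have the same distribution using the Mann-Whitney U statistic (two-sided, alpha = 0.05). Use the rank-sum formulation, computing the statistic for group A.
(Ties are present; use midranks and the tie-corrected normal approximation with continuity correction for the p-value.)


Step 1: Combine and sort all 15 observations; assign midranks.
sorted (value, group): (5,X), (11,X), (19,Y), (20,X), (20,Y), (21,X), (21,Y), (28,X), (28,Y), (29,X), (30,X), (34,Y), (36,Y), (38,Y), (41,Y)
ranks: 5->1, 11->2, 19->3, 20->4.5, 20->4.5, 21->6.5, 21->6.5, 28->8.5, 28->8.5, 29->10, 30->11, 34->12, 36->13, 38->14, 41->15
Step 2: Rank sum for X: R1 = 1 + 2 + 4.5 + 6.5 + 8.5 + 10 + 11 = 43.5.
Step 3: U_X = R1 - n1(n1+1)/2 = 43.5 - 7*8/2 = 43.5 - 28 = 15.5.
       U_Y = n1*n2 - U_X = 56 - 15.5 = 40.5.
Step 4: Ties are present, so use the tie-corrected normal approximation (with continuity correction) for the p-value.
Step 5: p-value = 0.163782; compare to alpha = 0.05. fail to reject H0.

U_X = 15.5, p = 0.163782, fail to reject H0 at alpha = 0.05.


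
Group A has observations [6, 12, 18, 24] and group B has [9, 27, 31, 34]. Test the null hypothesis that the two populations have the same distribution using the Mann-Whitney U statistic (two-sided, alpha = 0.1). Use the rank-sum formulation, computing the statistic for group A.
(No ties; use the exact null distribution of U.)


Step 1: Combine and sort all 8 observations; assign midranks.
sorted (value, group): (6,X), (9,Y), (12,X), (18,X), (24,X), (27,Y), (31,Y), (34,Y)
ranks: 6->1, 9->2, 12->3, 18->4, 24->5, 27->6, 31->7, 34->8
Step 2: Rank sum for X: R1 = 1 + 3 + 4 + 5 = 13.
Step 3: U_X = R1 - n1(n1+1)/2 = 13 - 4*5/2 = 13 - 10 = 3.
       U_Y = n1*n2 - U_X = 16 - 3 = 13.
Step 4: No ties, so the exact null distribution of U (based on enumerating the C(8,4) = 70 equally likely rank assignments) gives the two-sided p-value.
Step 5: p-value = 0.200000; compare to alpha = 0.1. fail to reject H0.

U_X = 3, p = 0.200000, fail to reject H0 at alpha = 0.1.


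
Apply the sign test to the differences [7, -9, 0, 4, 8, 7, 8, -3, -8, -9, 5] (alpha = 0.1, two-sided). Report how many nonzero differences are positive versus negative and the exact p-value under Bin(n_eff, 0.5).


Step 1: Discard zero differences. Original n = 11; n_eff = number of nonzero differences = 10.
Nonzero differences (with sign): +7, -9, +4, +8, +7, +8, -3, -8, -9, +5
Step 2: Count signs: positive = 6, negative = 4.
Step 3: Under H0: P(positive) = 0.5, so the number of positives S ~ Bin(10, 0.5).
Step 4: Two-sided exact p-value = sum of Bin(10,0.5) probabilities at or below the observed probability = 0.753906.
Step 5: alpha = 0.1. fail to reject H0.

n_eff = 10, pos = 6, neg = 4, p = 0.753906, fail to reject H0.


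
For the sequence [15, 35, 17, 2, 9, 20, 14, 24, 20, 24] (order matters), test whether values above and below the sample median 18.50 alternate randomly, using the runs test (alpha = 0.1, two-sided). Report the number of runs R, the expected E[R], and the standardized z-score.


Step 1: Compute median = 18.50; label A = above, B = below.
Labels in order: BABBBABAAA  (n_A = 5, n_B = 5)
Step 2: Count runs R = 6.
Step 3: Under H0 (random ordering), E[R] = 2*n_A*n_B/(n_A+n_B) + 1 = 2*5*5/10 + 1 = 6.0000.
        Var[R] = 2*n_A*n_B*(2*n_A*n_B - n_A - n_B) / ((n_A+n_B)^2 * (n_A+n_B-1)) = 2000/900 = 2.2222.
        SD[R] = 1.4907.
Step 4: R = E[R], so z = 0 with no continuity correction.
Step 5: Two-sided p-value via normal approximation = 2*(1 - Phi(|z|)) = 1.000000.
Step 6: alpha = 0.1. fail to reject H0.

R = 6, z = 0.0000, p = 1.000000, fail to reject H0.


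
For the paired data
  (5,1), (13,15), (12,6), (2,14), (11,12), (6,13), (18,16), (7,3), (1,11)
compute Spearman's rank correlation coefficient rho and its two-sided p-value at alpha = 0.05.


Step 1: Rank x and y separately (midranks; no ties here).
rank(x): 5->3, 13->8, 12->7, 2->2, 11->6, 6->4, 18->9, 7->5, 1->1
rank(y): 1->1, 15->8, 6->3, 14->7, 12->5, 13->6, 16->9, 3->2, 11->4
Step 2: d_i = R_x(i) - R_y(i); compute d_i^2.
  (3-1)^2=4, (8-8)^2=0, (7-3)^2=16, (2-7)^2=25, (6-5)^2=1, (4-6)^2=4, (9-9)^2=0, (5-2)^2=9, (1-4)^2=9
sum(d^2) = 68.
Step 3: rho = 1 - 6*68 / (9*(9^2 - 1)) = 1 - 408/720 = 0.433333.
Step 4: Under H0, t = rho * sqrt((n-2)/(1-rho^2)) = 1.2721 ~ t(7).
Step 5: Two-sided p-value from the t-distribution with 7 df = 0.243952.
Step 6: alpha = 0.05. fail to reject H0.

rho = 0.4333, p = 0.243952, fail to reject H0 at alpha = 0.05.


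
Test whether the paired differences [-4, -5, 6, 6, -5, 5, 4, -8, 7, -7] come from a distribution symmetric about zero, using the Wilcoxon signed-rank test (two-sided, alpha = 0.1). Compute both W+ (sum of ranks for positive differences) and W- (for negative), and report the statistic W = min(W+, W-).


Step 1: Drop any zero differences (none here) and take |d_i|.
|d| = [4, 5, 6, 6, 5, 5, 4, 8, 7, 7]
Step 2: Midrank |d_i| (ties get averaged ranks).
ranks: |4|->1.5, |5|->4, |6|->6.5, |6|->6.5, |5|->4, |5|->4, |4|->1.5, |8|->10, |7|->8.5, |7|->8.5
Step 3: Attach original signs; sum ranks with positive sign and with negative sign.
W+ = 6.5 + 6.5 + 4 + 1.5 + 8.5 = 27
W- = 1.5 + 4 + 4 + 10 + 8.5 = 28
(Check: W+ + W- = 55 should equal n(n+1)/2 = 55.)
Step 4: Test statistic W = min(W+, W-) = 27.
Step 5: Ties in |d|, so use the tie-corrected normal approximation.
        E[W] = n(n+1)/4 = 10*11/4 = 27.5.
        Tie groups: |d|=4 (t=2), |d|=5 (t=3), |d|=6 (t=2), |d|=7 (t=2); sum(t^3 - t) = 42.
        Var[W] = n(n+1)(2n+1)/24 - sum(t^3-t)/48 = 2310/24 - 42/48 = 95.375.
        z = (W - E[W]) / sqrt(Var[W]) = (27 - 27.5) / 9.7660 = -0.0512.
        Two-sided p = 2*Phi(z) = 0.959168.
Step 6: alpha = 0.1. fail to reject H0.

W+ = 27, W- = 28, W = min = 27, p = 0.959168, fail to reject H0.


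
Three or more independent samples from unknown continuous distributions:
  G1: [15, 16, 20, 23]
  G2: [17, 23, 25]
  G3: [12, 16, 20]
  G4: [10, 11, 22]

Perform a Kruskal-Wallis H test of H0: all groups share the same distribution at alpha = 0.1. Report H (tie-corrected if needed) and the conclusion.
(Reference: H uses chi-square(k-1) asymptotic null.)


Step 1: Combine all N = 13 observations and assign midranks.
sorted (value, group, rank): (10,G4,1), (11,G4,2), (12,G3,3), (15,G1,4), (16,G1,5.5), (16,G3,5.5), (17,G2,7), (20,G1,8.5), (20,G3,8.5), (22,G4,10), (23,G1,11.5), (23,G2,11.5), (25,G2,13)
Step 2: Sum ranks within each group.
R_1 = 29.5 (n_1 = 4)
R_2 = 31.5 (n_2 = 3)
R_3 = 17 (n_3 = 3)
R_4 = 13 (n_4 = 3)
Step 3: H = 12/(N(N+1)) * sum(R_i^2/n_i) - 3(N+1)
     = 12/(13*14) * (29.5^2/4 + 31.5^2/3 + 17^2/3 + 13^2/3) - 3*14
     = 0.065934 * 700.979 - 42
     = 4.218407.
Step 4: Ties present; correction factor C = 1 - 18/(13^3 - 13) = 0.991758. Corrected H = 4.218407 / 0.991758 = 4.253463.
Step 5: Under H0, H ~ chi^2(3); p-value = 0.235363.
Step 6: alpha = 0.1. fail to reject H0.

H = 4.2535, df = 3, p = 0.235363, fail to reject H0.


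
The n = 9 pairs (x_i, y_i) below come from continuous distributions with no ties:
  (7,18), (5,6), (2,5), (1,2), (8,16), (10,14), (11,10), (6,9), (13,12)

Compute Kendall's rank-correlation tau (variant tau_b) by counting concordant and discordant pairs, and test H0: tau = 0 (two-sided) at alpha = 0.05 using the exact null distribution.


Step 1: Enumerate the 36 unordered pairs (i,j) with i<j and classify each by sign(x_j-x_i) * sign(y_j-y_i).
  (1,2):dx=-2,dy=-12->C; (1,3):dx=-5,dy=-13->C; (1,4):dx=-6,dy=-16->C; (1,5):dx=+1,dy=-2->D
  (1,6):dx=+3,dy=-4->D; (1,7):dx=+4,dy=-8->D; (1,8):dx=-1,dy=-9->C; (1,9):dx=+6,dy=-6->D
  (2,3):dx=-3,dy=-1->C; (2,4):dx=-4,dy=-4->C; (2,5):dx=+3,dy=+10->C; (2,6):dx=+5,dy=+8->C
  (2,7):dx=+6,dy=+4->C; (2,8):dx=+1,dy=+3->C; (2,9):dx=+8,dy=+6->C; (3,4):dx=-1,dy=-3->C
  (3,5):dx=+6,dy=+11->C; (3,6):dx=+8,dy=+9->C; (3,7):dx=+9,dy=+5->C; (3,8):dx=+4,dy=+4->C
  (3,9):dx=+11,dy=+7->C; (4,5):dx=+7,dy=+14->C; (4,6):dx=+9,dy=+12->C; (4,7):dx=+10,dy=+8->C
  (4,8):dx=+5,dy=+7->C; (4,9):dx=+12,dy=+10->C; (5,6):dx=+2,dy=-2->D; (5,7):dx=+3,dy=-6->D
  (5,8):dx=-2,dy=-7->C; (5,9):dx=+5,dy=-4->D; (6,7):dx=+1,dy=-4->D; (6,8):dx=-4,dy=-5->C
  (6,9):dx=+3,dy=-2->D; (7,8):dx=-5,dy=-1->C; (7,9):dx=+2,dy=+2->C; (8,9):dx=+7,dy=+3->C
Step 2: C = 27, D = 9, total pairs = 36.
Step 3: tau = (C - D)/(n(n-1)/2) = (27 - 9)/36 = 0.500000.
Step 4: Exact two-sided p-value (enumerate n! = 362880 permutations of y under H0): p = 0.075176.
Step 5: alpha = 0.05. fail to reject H0.

tau_b = 0.5000 (C=27, D=9), p = 0.075176, fail to reject H0.


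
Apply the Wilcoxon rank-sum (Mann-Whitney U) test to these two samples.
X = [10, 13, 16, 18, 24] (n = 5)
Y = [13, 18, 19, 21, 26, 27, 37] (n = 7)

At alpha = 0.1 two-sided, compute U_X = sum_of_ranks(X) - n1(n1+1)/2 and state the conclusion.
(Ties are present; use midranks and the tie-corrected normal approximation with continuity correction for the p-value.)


Step 1: Combine and sort all 12 observations; assign midranks.
sorted (value, group): (10,X), (13,X), (13,Y), (16,X), (18,X), (18,Y), (19,Y), (21,Y), (24,X), (26,Y), (27,Y), (37,Y)
ranks: 10->1, 13->2.5, 13->2.5, 16->4, 18->5.5, 18->5.5, 19->7, 21->8, 24->9, 26->10, 27->11, 37->12
Step 2: Rank sum for X: R1 = 1 + 2.5 + 4 + 5.5 + 9 = 22.
Step 3: U_X = R1 - n1(n1+1)/2 = 22 - 5*6/2 = 22 - 15 = 7.
       U_Y = n1*n2 - U_X = 35 - 7 = 28.
Step 4: Ties are present, so use the tie-corrected normal approximation (with continuity correction) for the p-value.
Step 5: p-value = 0.103164; compare to alpha = 0.1. fail to reject H0.

U_X = 7, p = 0.103164, fail to reject H0 at alpha = 0.1.


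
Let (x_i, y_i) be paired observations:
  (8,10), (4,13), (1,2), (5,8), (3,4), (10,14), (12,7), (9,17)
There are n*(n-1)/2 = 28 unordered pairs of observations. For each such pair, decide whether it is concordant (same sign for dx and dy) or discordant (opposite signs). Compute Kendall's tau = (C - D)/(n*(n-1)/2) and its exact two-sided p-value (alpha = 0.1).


Step 1: Enumerate the 28 unordered pairs (i,j) with i<j and classify each by sign(x_j-x_i) * sign(y_j-y_i).
  (1,2):dx=-4,dy=+3->D; (1,3):dx=-7,dy=-8->C; (1,4):dx=-3,dy=-2->C; (1,5):dx=-5,dy=-6->C
  (1,6):dx=+2,dy=+4->C; (1,7):dx=+4,dy=-3->D; (1,8):dx=+1,dy=+7->C; (2,3):dx=-3,dy=-11->C
  (2,4):dx=+1,dy=-5->D; (2,5):dx=-1,dy=-9->C; (2,6):dx=+6,dy=+1->C; (2,7):dx=+8,dy=-6->D
  (2,8):dx=+5,dy=+4->C; (3,4):dx=+4,dy=+6->C; (3,5):dx=+2,dy=+2->C; (3,6):dx=+9,dy=+12->C
  (3,7):dx=+11,dy=+5->C; (3,8):dx=+8,dy=+15->C; (4,5):dx=-2,dy=-4->C; (4,6):dx=+5,dy=+6->C
  (4,7):dx=+7,dy=-1->D; (4,8):dx=+4,dy=+9->C; (5,6):dx=+7,dy=+10->C; (5,7):dx=+9,dy=+3->C
  (5,8):dx=+6,dy=+13->C; (6,7):dx=+2,dy=-7->D; (6,8):dx=-1,dy=+3->D; (7,8):dx=-3,dy=+10->D
Step 2: C = 20, D = 8, total pairs = 28.
Step 3: tau = (C - D)/(n(n-1)/2) = (20 - 8)/28 = 0.428571.
Step 4: Exact two-sided p-value (enumerate n! = 40320 permutations of y under H0): p = 0.178869.
Step 5: alpha = 0.1. fail to reject H0.

tau_b = 0.4286 (C=20, D=8), p = 0.178869, fail to reject H0.


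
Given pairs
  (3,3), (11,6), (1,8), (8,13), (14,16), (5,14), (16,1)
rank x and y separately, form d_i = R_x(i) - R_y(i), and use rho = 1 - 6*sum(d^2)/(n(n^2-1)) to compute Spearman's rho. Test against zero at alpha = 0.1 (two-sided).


Step 1: Rank x and y separately (midranks; no ties here).
rank(x): 3->2, 11->5, 1->1, 8->4, 14->6, 5->3, 16->7
rank(y): 3->2, 6->3, 8->4, 13->5, 16->7, 14->6, 1->1
Step 2: d_i = R_x(i) - R_y(i); compute d_i^2.
  (2-2)^2=0, (5-3)^2=4, (1-4)^2=9, (4-5)^2=1, (6-7)^2=1, (3-6)^2=9, (7-1)^2=36
sum(d^2) = 60.
Step 3: rho = 1 - 6*60 / (7*(7^2 - 1)) = 1 - 360/336 = -0.071429.
Step 4: Under H0, t = rho * sqrt((n-2)/(1-rho^2)) = -0.1601 ~ t(5).
Step 5: Two-sided p-value from the t-distribution with 5 df = 0.879048.
Step 6: alpha = 0.1. fail to reject H0.

rho = -0.0714, p = 0.879048, fail to reject H0 at alpha = 0.1.


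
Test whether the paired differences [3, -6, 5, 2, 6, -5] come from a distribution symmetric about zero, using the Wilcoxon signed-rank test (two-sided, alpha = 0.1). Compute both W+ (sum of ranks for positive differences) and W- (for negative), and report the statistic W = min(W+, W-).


Step 1: Drop any zero differences (none here) and take |d_i|.
|d| = [3, 6, 5, 2, 6, 5]
Step 2: Midrank |d_i| (ties get averaged ranks).
ranks: |3|->2, |6|->5.5, |5|->3.5, |2|->1, |6|->5.5, |5|->3.5
Step 3: Attach original signs; sum ranks with positive sign and with negative sign.
W+ = 2 + 3.5 + 1 + 5.5 = 12
W- = 5.5 + 3.5 = 9
(Check: W+ + W- = 21 should equal n(n+1)/2 = 21.)
Step 4: Test statistic W = min(W+, W-) = 9.
Step 5: Ties in |d|, so use the tie-corrected normal approximation.
        E[W] = n(n+1)/4 = 6*7/4 = 10.5.
        Tie groups: |d|=5 (t=2), |d|=6 (t=2); sum(t^3 - t) = 12.
        Var[W] = n(n+1)(2n+1)/24 - sum(t^3-t)/48 = 546/24 - 12/48 = 22.5.
        z = (W - E[W]) / sqrt(Var[W]) = (9 - 10.5) / 4.7434 = -0.3162.
        Two-sided p = 2*Phi(z) = 0.751830.
Step 6: alpha = 0.1. fail to reject H0.

W+ = 12, W- = 9, W = min = 9, p = 0.751830, fail to reject H0.


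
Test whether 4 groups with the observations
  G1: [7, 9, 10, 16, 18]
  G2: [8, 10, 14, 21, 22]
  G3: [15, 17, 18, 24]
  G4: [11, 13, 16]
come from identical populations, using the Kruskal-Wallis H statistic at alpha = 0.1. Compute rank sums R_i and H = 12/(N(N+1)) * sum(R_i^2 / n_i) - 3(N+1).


Step 1: Combine all N = 17 observations and assign midranks.
sorted (value, group, rank): (7,G1,1), (8,G2,2), (9,G1,3), (10,G1,4.5), (10,G2,4.5), (11,G4,6), (13,G4,7), (14,G2,8), (15,G3,9), (16,G1,10.5), (16,G4,10.5), (17,G3,12), (18,G1,13.5), (18,G3,13.5), (21,G2,15), (22,G2,16), (24,G3,17)
Step 2: Sum ranks within each group.
R_1 = 32.5 (n_1 = 5)
R_2 = 45.5 (n_2 = 5)
R_3 = 51.5 (n_3 = 4)
R_4 = 23.5 (n_4 = 3)
Step 3: H = 12/(N(N+1)) * sum(R_i^2/n_i) - 3(N+1)
     = 12/(17*18) * (32.5^2/5 + 45.5^2/5 + 51.5^2/4 + 23.5^2/3) - 3*18
     = 0.039216 * 1472.45 - 54
     = 3.742974.
Step 4: Ties present; correction factor C = 1 - 18/(17^3 - 17) = 0.996324. Corrected H = 3.742974 / 0.996324 = 3.756786.
Step 5: Under H0, H ~ chi^2(3); p-value = 0.288953.
Step 6: alpha = 0.1. fail to reject H0.

H = 3.7568, df = 3, p = 0.288953, fail to reject H0.


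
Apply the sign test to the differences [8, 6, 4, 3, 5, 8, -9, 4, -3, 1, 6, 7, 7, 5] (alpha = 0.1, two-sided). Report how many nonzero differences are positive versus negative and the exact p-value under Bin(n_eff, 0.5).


Step 1: Discard zero differences. Original n = 14; n_eff = number of nonzero differences = 14.
Nonzero differences (with sign): +8, +6, +4, +3, +5, +8, -9, +4, -3, +1, +6, +7, +7, +5
Step 2: Count signs: positive = 12, negative = 2.
Step 3: Under H0: P(positive) = 0.5, so the number of positives S ~ Bin(14, 0.5).
Step 4: Two-sided exact p-value = sum of Bin(14,0.5) probabilities at or below the observed probability = 0.012939.
Step 5: alpha = 0.1. reject H0.

n_eff = 14, pos = 12, neg = 2, p = 0.012939, reject H0.


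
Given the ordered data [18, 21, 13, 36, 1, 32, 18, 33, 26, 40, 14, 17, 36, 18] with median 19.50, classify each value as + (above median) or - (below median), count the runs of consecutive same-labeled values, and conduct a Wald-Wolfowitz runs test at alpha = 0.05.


Step 1: Compute median = 19.50; label A = above, B = below.
Labels in order: BABABABAAABBAB  (n_A = 7, n_B = 7)
Step 2: Count runs R = 11.
Step 3: Under H0 (random ordering), E[R] = 2*n_A*n_B/(n_A+n_B) + 1 = 2*7*7/14 + 1 = 8.0000.
        Var[R] = 2*n_A*n_B*(2*n_A*n_B - n_A - n_B) / ((n_A+n_B)^2 * (n_A+n_B-1)) = 8232/2548 = 3.2308.
        SD[R] = 1.7974.
Step 4: Continuity-corrected z = (R - 0.5 - E[R]) / SD[R] = (11 - 0.5 - 8.0000) / 1.7974 = 1.3909.
Step 5: Two-sided p-value via normal approximation = 2*(1 - Phi(|z|)) = 0.164264.
Step 6: alpha = 0.05. fail to reject H0.

R = 11, z = 1.3909, p = 0.164264, fail to reject H0.


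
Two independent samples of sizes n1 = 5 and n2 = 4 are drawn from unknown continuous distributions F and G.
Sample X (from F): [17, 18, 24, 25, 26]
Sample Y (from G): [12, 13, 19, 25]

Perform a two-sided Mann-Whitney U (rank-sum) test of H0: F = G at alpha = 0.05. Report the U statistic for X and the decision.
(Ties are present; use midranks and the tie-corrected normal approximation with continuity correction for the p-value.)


Step 1: Combine and sort all 9 observations; assign midranks.
sorted (value, group): (12,Y), (13,Y), (17,X), (18,X), (19,Y), (24,X), (25,X), (25,Y), (26,X)
ranks: 12->1, 13->2, 17->3, 18->4, 19->5, 24->6, 25->7.5, 25->7.5, 26->9
Step 2: Rank sum for X: R1 = 3 + 4 + 6 + 7.5 + 9 = 29.5.
Step 3: U_X = R1 - n1(n1+1)/2 = 29.5 - 5*6/2 = 29.5 - 15 = 14.5.
       U_Y = n1*n2 - U_X = 20 - 14.5 = 5.5.
Step 4: Ties are present, so use the tie-corrected normal approximation (with continuity correction) for the p-value.
Step 5: p-value = 0.325163; compare to alpha = 0.05. fail to reject H0.

U_X = 14.5, p = 0.325163, fail to reject H0 at alpha = 0.05.


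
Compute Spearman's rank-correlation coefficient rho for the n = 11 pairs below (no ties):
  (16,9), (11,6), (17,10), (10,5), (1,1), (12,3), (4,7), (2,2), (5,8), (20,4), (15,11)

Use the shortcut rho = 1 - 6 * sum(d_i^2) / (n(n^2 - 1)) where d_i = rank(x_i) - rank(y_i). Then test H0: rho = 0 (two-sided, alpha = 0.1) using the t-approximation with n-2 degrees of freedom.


Step 1: Rank x and y separately (midranks; no ties here).
rank(x): 16->9, 11->6, 17->10, 10->5, 1->1, 12->7, 4->3, 2->2, 5->4, 20->11, 15->8
rank(y): 9->9, 6->6, 10->10, 5->5, 1->1, 3->3, 7->7, 2->2, 8->8, 4->4, 11->11
Step 2: d_i = R_x(i) - R_y(i); compute d_i^2.
  (9-9)^2=0, (6-6)^2=0, (10-10)^2=0, (5-5)^2=0, (1-1)^2=0, (7-3)^2=16, (3-7)^2=16, (2-2)^2=0, (4-8)^2=16, (11-4)^2=49, (8-11)^2=9
sum(d^2) = 106.
Step 3: rho = 1 - 6*106 / (11*(11^2 - 1)) = 1 - 636/1320 = 0.518182.
Step 4: Under H0, t = rho * sqrt((n-2)/(1-rho^2)) = 1.8176 ~ t(9).
Step 5: Two-sided p-value from the t-distribution with 9 df = 0.102492.
Step 6: alpha = 0.1. fail to reject H0.

rho = 0.5182, p = 0.102492, fail to reject H0 at alpha = 0.1.


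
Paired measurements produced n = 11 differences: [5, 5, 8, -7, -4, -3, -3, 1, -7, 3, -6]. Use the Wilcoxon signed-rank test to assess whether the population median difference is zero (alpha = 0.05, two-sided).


Step 1: Drop any zero differences (none here) and take |d_i|.
|d| = [5, 5, 8, 7, 4, 3, 3, 1, 7, 3, 6]
Step 2: Midrank |d_i| (ties get averaged ranks).
ranks: |5|->6.5, |5|->6.5, |8|->11, |7|->9.5, |4|->5, |3|->3, |3|->3, |1|->1, |7|->9.5, |3|->3, |6|->8
Step 3: Attach original signs; sum ranks with positive sign and with negative sign.
W+ = 6.5 + 6.5 + 11 + 1 + 3 = 28
W- = 9.5 + 5 + 3 + 3 + 9.5 + 8 = 38
(Check: W+ + W- = 66 should equal n(n+1)/2 = 66.)
Step 4: Test statistic W = min(W+, W-) = 28.
Step 5: Ties in |d|, so use the tie-corrected normal approximation.
        E[W] = n(n+1)/4 = 11*12/4 = 33.
        Tie groups: |d|=3 (t=3), |d|=5 (t=2), |d|=7 (t=2); sum(t^3 - t) = 36.
        Var[W] = n(n+1)(2n+1)/24 - sum(t^3-t)/48 = 3036/24 - 36/48 = 125.75.
        z = (W - E[W]) / sqrt(Var[W]) = (28 - 33) / 11.2138 = -0.4459.
        Two-sided p = 2*Phi(z) = 0.655685.
Step 6: alpha = 0.05. fail to reject H0.

W+ = 28, W- = 38, W = min = 28, p = 0.655685, fail to reject H0.


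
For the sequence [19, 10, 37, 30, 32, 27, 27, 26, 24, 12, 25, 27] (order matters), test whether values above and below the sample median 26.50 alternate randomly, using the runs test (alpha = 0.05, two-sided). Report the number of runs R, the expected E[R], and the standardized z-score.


Step 1: Compute median = 26.50; label A = above, B = below.
Labels in order: BBAAAAABBBBA  (n_A = 6, n_B = 6)
Step 2: Count runs R = 4.
Step 3: Under H0 (random ordering), E[R] = 2*n_A*n_B/(n_A+n_B) + 1 = 2*6*6/12 + 1 = 7.0000.
        Var[R] = 2*n_A*n_B*(2*n_A*n_B - n_A - n_B) / ((n_A+n_B)^2 * (n_A+n_B-1)) = 4320/1584 = 2.7273.
        SD[R] = 1.6514.
Step 4: Continuity-corrected z = (R + 0.5 - E[R]) / SD[R] = (4 + 0.5 - 7.0000) / 1.6514 = -1.5138.
Step 5: Two-sided p-value via normal approximation = 2*(1 - Phi(|z|)) = 0.130070.
Step 6: alpha = 0.05. fail to reject H0.

R = 4, z = -1.5138, p = 0.130070, fail to reject H0.


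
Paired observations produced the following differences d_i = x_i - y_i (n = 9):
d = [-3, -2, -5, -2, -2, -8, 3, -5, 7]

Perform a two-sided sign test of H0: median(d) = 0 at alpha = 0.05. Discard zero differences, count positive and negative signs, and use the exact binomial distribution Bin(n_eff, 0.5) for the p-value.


Step 1: Discard zero differences. Original n = 9; n_eff = number of nonzero differences = 9.
Nonzero differences (with sign): -3, -2, -5, -2, -2, -8, +3, -5, +7
Step 2: Count signs: positive = 2, negative = 7.
Step 3: Under H0: P(positive) = 0.5, so the number of positives S ~ Bin(9, 0.5).
Step 4: Two-sided exact p-value = sum of Bin(9,0.5) probabilities at or below the observed probability = 0.179688.
Step 5: alpha = 0.05. fail to reject H0.

n_eff = 9, pos = 2, neg = 7, p = 0.179688, fail to reject H0.


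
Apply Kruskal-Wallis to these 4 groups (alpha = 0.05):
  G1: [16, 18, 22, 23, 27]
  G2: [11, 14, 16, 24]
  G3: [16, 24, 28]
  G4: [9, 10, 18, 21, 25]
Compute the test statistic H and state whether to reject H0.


Step 1: Combine all N = 17 observations and assign midranks.
sorted (value, group, rank): (9,G4,1), (10,G4,2), (11,G2,3), (14,G2,4), (16,G1,6), (16,G2,6), (16,G3,6), (18,G1,8.5), (18,G4,8.5), (21,G4,10), (22,G1,11), (23,G1,12), (24,G2,13.5), (24,G3,13.5), (25,G4,15), (27,G1,16), (28,G3,17)
Step 2: Sum ranks within each group.
R_1 = 53.5 (n_1 = 5)
R_2 = 26.5 (n_2 = 4)
R_3 = 36.5 (n_3 = 3)
R_4 = 36.5 (n_4 = 5)
Step 3: H = 12/(N(N+1)) * sum(R_i^2/n_i) - 3(N+1)
     = 12/(17*18) * (53.5^2/5 + 26.5^2/4 + 36.5^2/3 + 36.5^2/5) - 3*18
     = 0.039216 * 1458.55 - 54
     = 3.197876.
Step 4: Ties present; correction factor C = 1 - 36/(17^3 - 17) = 0.992647. Corrected H = 3.197876 / 0.992647 = 3.221564.
Step 5: Under H0, H ~ chi^2(3); p-value = 0.358710.
Step 6: alpha = 0.05. fail to reject H0.

H = 3.2216, df = 3, p = 0.358710, fail to reject H0.


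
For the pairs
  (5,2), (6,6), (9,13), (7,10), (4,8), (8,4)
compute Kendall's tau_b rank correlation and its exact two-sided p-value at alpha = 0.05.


Step 1: Enumerate the 15 unordered pairs (i,j) with i<j and classify each by sign(x_j-x_i) * sign(y_j-y_i).
  (1,2):dx=+1,dy=+4->C; (1,3):dx=+4,dy=+11->C; (1,4):dx=+2,dy=+8->C; (1,5):dx=-1,dy=+6->D
  (1,6):dx=+3,dy=+2->C; (2,3):dx=+3,dy=+7->C; (2,4):dx=+1,dy=+4->C; (2,5):dx=-2,dy=+2->D
  (2,6):dx=+2,dy=-2->D; (3,4):dx=-2,dy=-3->C; (3,5):dx=-5,dy=-5->C; (3,6):dx=-1,dy=-9->C
  (4,5):dx=-3,dy=-2->C; (4,6):dx=+1,dy=-6->D; (5,6):dx=+4,dy=-4->D
Step 2: C = 10, D = 5, total pairs = 15.
Step 3: tau = (C - D)/(n(n-1)/2) = (10 - 5)/15 = 0.333333.
Step 4: Exact two-sided p-value (enumerate n! = 720 permutations of y under H0): p = 0.469444.
Step 5: alpha = 0.05. fail to reject H0.

tau_b = 0.3333 (C=10, D=5), p = 0.469444, fail to reject H0.


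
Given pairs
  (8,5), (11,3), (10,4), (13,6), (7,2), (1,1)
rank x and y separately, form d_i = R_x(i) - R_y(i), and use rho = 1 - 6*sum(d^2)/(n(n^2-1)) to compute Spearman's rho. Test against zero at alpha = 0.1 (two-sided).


Step 1: Rank x and y separately (midranks; no ties here).
rank(x): 8->3, 11->5, 10->4, 13->6, 7->2, 1->1
rank(y): 5->5, 3->3, 4->4, 6->6, 2->2, 1->1
Step 2: d_i = R_x(i) - R_y(i); compute d_i^2.
  (3-5)^2=4, (5-3)^2=4, (4-4)^2=0, (6-6)^2=0, (2-2)^2=0, (1-1)^2=0
sum(d^2) = 8.
Step 3: rho = 1 - 6*8 / (6*(6^2 - 1)) = 1 - 48/210 = 0.771429.
Step 4: Under H0, t = rho * sqrt((n-2)/(1-rho^2)) = 2.4247 ~ t(4).
Step 5: Two-sided p-value from the t-distribution with 4 df = 0.072397.
Step 6: alpha = 0.1. reject H0.

rho = 0.7714, p = 0.072397, reject H0 at alpha = 0.1.


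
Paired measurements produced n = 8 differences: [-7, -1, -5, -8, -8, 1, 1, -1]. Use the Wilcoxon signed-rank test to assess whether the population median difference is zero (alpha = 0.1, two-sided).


Step 1: Drop any zero differences (none here) and take |d_i|.
|d| = [7, 1, 5, 8, 8, 1, 1, 1]
Step 2: Midrank |d_i| (ties get averaged ranks).
ranks: |7|->6, |1|->2.5, |5|->5, |8|->7.5, |8|->7.5, |1|->2.5, |1|->2.5, |1|->2.5
Step 3: Attach original signs; sum ranks with positive sign and with negative sign.
W+ = 2.5 + 2.5 = 5
W- = 6 + 2.5 + 5 + 7.5 + 7.5 + 2.5 = 31
(Check: W+ + W- = 36 should equal n(n+1)/2 = 36.)
Step 4: Test statistic W = min(W+, W-) = 5.
Step 5: Ties in |d|, so use the tie-corrected normal approximation.
        E[W] = n(n+1)/4 = 8*9/4 = 18.
        Tie groups: |d|=1 (t=4), |d|=8 (t=2); sum(t^3 - t) = 66.
        Var[W] = n(n+1)(2n+1)/24 - sum(t^3-t)/48 = 1224/24 - 66/48 = 49.625.
        z = (W - E[W]) / sqrt(Var[W]) = (5 - 18) / 7.0445 = -1.8454.
        Two-sided p = 2*Phi(z) = 0.064978.
Step 6: alpha = 0.1. reject H0.

W+ = 5, W- = 31, W = min = 5, p = 0.064978, reject H0.


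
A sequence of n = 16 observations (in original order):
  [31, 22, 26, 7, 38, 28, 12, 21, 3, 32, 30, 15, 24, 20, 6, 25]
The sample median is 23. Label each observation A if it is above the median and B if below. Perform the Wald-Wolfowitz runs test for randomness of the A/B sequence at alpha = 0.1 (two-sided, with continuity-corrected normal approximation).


Step 1: Compute median = 23; label A = above, B = below.
Labels in order: ABABAABBBAABABBA  (n_A = 8, n_B = 8)
Step 2: Count runs R = 11.
Step 3: Under H0 (random ordering), E[R] = 2*n_A*n_B/(n_A+n_B) + 1 = 2*8*8/16 + 1 = 9.0000.
        Var[R] = 2*n_A*n_B*(2*n_A*n_B - n_A - n_B) / ((n_A+n_B)^2 * (n_A+n_B-1)) = 14336/3840 = 3.7333.
        SD[R] = 1.9322.
Step 4: Continuity-corrected z = (R - 0.5 - E[R]) / SD[R] = (11 - 0.5 - 9.0000) / 1.9322 = 0.7763.
Step 5: Two-sided p-value via normal approximation = 2*(1 - Phi(|z|)) = 0.437558.
Step 6: alpha = 0.1. fail to reject H0.

R = 11, z = 0.7763, p = 0.437558, fail to reject H0.


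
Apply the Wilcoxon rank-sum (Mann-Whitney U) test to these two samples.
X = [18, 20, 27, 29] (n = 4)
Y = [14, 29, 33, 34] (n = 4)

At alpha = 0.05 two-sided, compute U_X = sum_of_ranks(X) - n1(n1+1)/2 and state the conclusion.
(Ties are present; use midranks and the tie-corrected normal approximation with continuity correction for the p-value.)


Step 1: Combine and sort all 8 observations; assign midranks.
sorted (value, group): (14,Y), (18,X), (20,X), (27,X), (29,X), (29,Y), (33,Y), (34,Y)
ranks: 14->1, 18->2, 20->3, 27->4, 29->5.5, 29->5.5, 33->7, 34->8
Step 2: Rank sum for X: R1 = 2 + 3 + 4 + 5.5 = 14.5.
Step 3: U_X = R1 - n1(n1+1)/2 = 14.5 - 4*5/2 = 14.5 - 10 = 4.5.
       U_Y = n1*n2 - U_X = 16 - 4.5 = 11.5.
Step 4: Ties are present, so use the tie-corrected normal approximation (with continuity correction) for the p-value.
Step 5: p-value = 0.383630; compare to alpha = 0.05. fail to reject H0.

U_X = 4.5, p = 0.383630, fail to reject H0 at alpha = 0.05.


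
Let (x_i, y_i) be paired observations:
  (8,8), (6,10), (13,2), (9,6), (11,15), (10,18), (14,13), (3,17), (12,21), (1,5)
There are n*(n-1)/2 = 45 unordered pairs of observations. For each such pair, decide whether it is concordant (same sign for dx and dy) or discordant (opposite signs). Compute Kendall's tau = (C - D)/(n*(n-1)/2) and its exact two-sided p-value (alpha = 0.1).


Step 1: Enumerate the 45 unordered pairs (i,j) with i<j and classify each by sign(x_j-x_i) * sign(y_j-y_i).
  (1,2):dx=-2,dy=+2->D; (1,3):dx=+5,dy=-6->D; (1,4):dx=+1,dy=-2->D; (1,5):dx=+3,dy=+7->C
  (1,6):dx=+2,dy=+10->C; (1,7):dx=+6,dy=+5->C; (1,8):dx=-5,dy=+9->D; (1,9):dx=+4,dy=+13->C
  (1,10):dx=-7,dy=-3->C; (2,3):dx=+7,dy=-8->D; (2,4):dx=+3,dy=-4->D; (2,5):dx=+5,dy=+5->C
  (2,6):dx=+4,dy=+8->C; (2,7):dx=+8,dy=+3->C; (2,8):dx=-3,dy=+7->D; (2,9):dx=+6,dy=+11->C
  (2,10):dx=-5,dy=-5->C; (3,4):dx=-4,dy=+4->D; (3,5):dx=-2,dy=+13->D; (3,6):dx=-3,dy=+16->D
  (3,7):dx=+1,dy=+11->C; (3,8):dx=-10,dy=+15->D; (3,9):dx=-1,dy=+19->D; (3,10):dx=-12,dy=+3->D
  (4,5):dx=+2,dy=+9->C; (4,6):dx=+1,dy=+12->C; (4,7):dx=+5,dy=+7->C; (4,8):dx=-6,dy=+11->D
  (4,9):dx=+3,dy=+15->C; (4,10):dx=-8,dy=-1->C; (5,6):dx=-1,dy=+3->D; (5,7):dx=+3,dy=-2->D
  (5,8):dx=-8,dy=+2->D; (5,9):dx=+1,dy=+6->C; (5,10):dx=-10,dy=-10->C; (6,7):dx=+4,dy=-5->D
  (6,8):dx=-7,dy=-1->C; (6,9):dx=+2,dy=+3->C; (6,10):dx=-9,dy=-13->C; (7,8):dx=-11,dy=+4->D
  (7,9):dx=-2,dy=+8->D; (7,10):dx=-13,dy=-8->C; (8,9):dx=+9,dy=+4->C; (8,10):dx=-2,dy=-12->C
  (9,10):dx=-11,dy=-16->C
Step 2: C = 25, D = 20, total pairs = 45.
Step 3: tau = (C - D)/(n(n-1)/2) = (25 - 20)/45 = 0.111111.
Step 4: Exact two-sided p-value (enumerate n! = 3628800 permutations of y under H0): p = 0.727490.
Step 5: alpha = 0.1. fail to reject H0.

tau_b = 0.1111 (C=25, D=20), p = 0.727490, fail to reject H0.


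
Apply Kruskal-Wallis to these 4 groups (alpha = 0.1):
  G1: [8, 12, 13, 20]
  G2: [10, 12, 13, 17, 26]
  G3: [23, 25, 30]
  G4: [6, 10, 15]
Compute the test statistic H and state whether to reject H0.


Step 1: Combine all N = 15 observations and assign midranks.
sorted (value, group, rank): (6,G4,1), (8,G1,2), (10,G2,3.5), (10,G4,3.5), (12,G1,5.5), (12,G2,5.5), (13,G1,7.5), (13,G2,7.5), (15,G4,9), (17,G2,10), (20,G1,11), (23,G3,12), (25,G3,13), (26,G2,14), (30,G3,15)
Step 2: Sum ranks within each group.
R_1 = 26 (n_1 = 4)
R_2 = 40.5 (n_2 = 5)
R_3 = 40 (n_3 = 3)
R_4 = 13.5 (n_4 = 3)
Step 3: H = 12/(N(N+1)) * sum(R_i^2/n_i) - 3(N+1)
     = 12/(15*16) * (26^2/4 + 40.5^2/5 + 40^2/3 + 13.5^2/3) - 3*16
     = 0.050000 * 1091.13 - 48
     = 6.556667.
Step 4: Ties present; correction factor C = 1 - 18/(15^3 - 15) = 0.994643. Corrected H = 6.556667 / 0.994643 = 6.591981.
Step 5: Under H0, H ~ chi^2(3); p-value = 0.086105.
Step 6: alpha = 0.1. reject H0.

H = 6.5920, df = 3, p = 0.086105, reject H0.
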